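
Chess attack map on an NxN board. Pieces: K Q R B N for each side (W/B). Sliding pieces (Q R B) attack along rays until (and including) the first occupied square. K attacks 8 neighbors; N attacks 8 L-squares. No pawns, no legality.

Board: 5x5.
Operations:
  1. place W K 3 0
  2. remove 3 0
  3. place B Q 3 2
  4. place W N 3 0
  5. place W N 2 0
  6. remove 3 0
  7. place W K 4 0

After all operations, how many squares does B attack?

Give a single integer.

Op 1: place WK@(3,0)
Op 2: remove (3,0)
Op 3: place BQ@(3,2)
Op 4: place WN@(3,0)
Op 5: place WN@(2,0)
Op 6: remove (3,0)
Op 7: place WK@(4,0)
Per-piece attacks for B:
  BQ@(3,2): attacks (3,3) (3,4) (3,1) (3,0) (4,2) (2,2) (1,2) (0,2) (4,3) (4,1) (2,3) (1,4) (2,1) (1,0)
Union (14 distinct): (0,2) (1,0) (1,2) (1,4) (2,1) (2,2) (2,3) (3,0) (3,1) (3,3) (3,4) (4,1) (4,2) (4,3)

Answer: 14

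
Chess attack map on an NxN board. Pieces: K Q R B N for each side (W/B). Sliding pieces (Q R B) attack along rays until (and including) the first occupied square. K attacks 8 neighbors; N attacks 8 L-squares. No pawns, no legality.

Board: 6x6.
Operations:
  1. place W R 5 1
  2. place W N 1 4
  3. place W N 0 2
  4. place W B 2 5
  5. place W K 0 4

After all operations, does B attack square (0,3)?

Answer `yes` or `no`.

Op 1: place WR@(5,1)
Op 2: place WN@(1,4)
Op 3: place WN@(0,2)
Op 4: place WB@(2,5)
Op 5: place WK@(0,4)
Per-piece attacks for B:
B attacks (0,3): no

Answer: no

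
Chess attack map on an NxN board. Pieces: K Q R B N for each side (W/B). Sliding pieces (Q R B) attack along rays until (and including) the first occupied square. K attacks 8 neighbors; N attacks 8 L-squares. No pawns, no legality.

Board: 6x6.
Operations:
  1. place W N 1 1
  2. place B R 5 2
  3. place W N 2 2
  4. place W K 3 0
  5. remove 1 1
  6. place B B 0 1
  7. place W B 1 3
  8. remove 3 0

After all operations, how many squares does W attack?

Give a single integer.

Answer: 13

Derivation:
Op 1: place WN@(1,1)
Op 2: place BR@(5,2)
Op 3: place WN@(2,2)
Op 4: place WK@(3,0)
Op 5: remove (1,1)
Op 6: place BB@(0,1)
Op 7: place WB@(1,3)
Op 8: remove (3,0)
Per-piece attacks for W:
  WB@(1,3): attacks (2,4) (3,5) (2,2) (0,4) (0,2) [ray(1,-1) blocked at (2,2)]
  WN@(2,2): attacks (3,4) (4,3) (1,4) (0,3) (3,0) (4,1) (1,0) (0,1)
Union (13 distinct): (0,1) (0,2) (0,3) (0,4) (1,0) (1,4) (2,2) (2,4) (3,0) (3,4) (3,5) (4,1) (4,3)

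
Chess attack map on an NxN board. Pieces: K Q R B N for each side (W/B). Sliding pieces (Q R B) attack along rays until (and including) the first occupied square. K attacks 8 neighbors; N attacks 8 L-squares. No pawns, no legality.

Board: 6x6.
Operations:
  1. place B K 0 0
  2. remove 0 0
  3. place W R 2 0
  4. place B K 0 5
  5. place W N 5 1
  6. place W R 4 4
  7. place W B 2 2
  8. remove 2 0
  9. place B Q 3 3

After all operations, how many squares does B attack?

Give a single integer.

Answer: 18

Derivation:
Op 1: place BK@(0,0)
Op 2: remove (0,0)
Op 3: place WR@(2,0)
Op 4: place BK@(0,5)
Op 5: place WN@(5,1)
Op 6: place WR@(4,4)
Op 7: place WB@(2,2)
Op 8: remove (2,0)
Op 9: place BQ@(3,3)
Per-piece attacks for B:
  BK@(0,5): attacks (0,4) (1,5) (1,4)
  BQ@(3,3): attacks (3,4) (3,5) (3,2) (3,1) (3,0) (4,3) (5,3) (2,3) (1,3) (0,3) (4,4) (4,2) (5,1) (2,4) (1,5) (2,2) [ray(1,1) blocked at (4,4); ray(1,-1) blocked at (5,1); ray(-1,-1) blocked at (2,2)]
Union (18 distinct): (0,3) (0,4) (1,3) (1,4) (1,5) (2,2) (2,3) (2,4) (3,0) (3,1) (3,2) (3,4) (3,5) (4,2) (4,3) (4,4) (5,1) (5,3)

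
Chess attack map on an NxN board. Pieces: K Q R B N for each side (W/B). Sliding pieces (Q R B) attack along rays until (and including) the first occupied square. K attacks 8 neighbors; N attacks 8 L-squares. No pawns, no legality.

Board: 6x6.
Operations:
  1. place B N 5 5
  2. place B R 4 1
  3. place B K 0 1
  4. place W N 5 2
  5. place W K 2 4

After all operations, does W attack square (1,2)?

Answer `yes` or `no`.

Answer: no

Derivation:
Op 1: place BN@(5,5)
Op 2: place BR@(4,1)
Op 3: place BK@(0,1)
Op 4: place WN@(5,2)
Op 5: place WK@(2,4)
Per-piece attacks for W:
  WK@(2,4): attacks (2,5) (2,3) (3,4) (1,4) (3,5) (3,3) (1,5) (1,3)
  WN@(5,2): attacks (4,4) (3,3) (4,0) (3,1)
W attacks (1,2): no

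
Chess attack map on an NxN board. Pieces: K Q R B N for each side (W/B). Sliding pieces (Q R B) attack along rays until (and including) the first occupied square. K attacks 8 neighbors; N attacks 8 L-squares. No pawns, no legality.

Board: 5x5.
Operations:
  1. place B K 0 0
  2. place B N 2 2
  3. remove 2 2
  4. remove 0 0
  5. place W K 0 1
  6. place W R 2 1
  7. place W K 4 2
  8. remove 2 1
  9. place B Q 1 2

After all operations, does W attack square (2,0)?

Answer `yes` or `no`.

Op 1: place BK@(0,0)
Op 2: place BN@(2,2)
Op 3: remove (2,2)
Op 4: remove (0,0)
Op 5: place WK@(0,1)
Op 6: place WR@(2,1)
Op 7: place WK@(4,2)
Op 8: remove (2,1)
Op 9: place BQ@(1,2)
Per-piece attacks for W:
  WK@(0,1): attacks (0,2) (0,0) (1,1) (1,2) (1,0)
  WK@(4,2): attacks (4,3) (4,1) (3,2) (3,3) (3,1)
W attacks (2,0): no

Answer: no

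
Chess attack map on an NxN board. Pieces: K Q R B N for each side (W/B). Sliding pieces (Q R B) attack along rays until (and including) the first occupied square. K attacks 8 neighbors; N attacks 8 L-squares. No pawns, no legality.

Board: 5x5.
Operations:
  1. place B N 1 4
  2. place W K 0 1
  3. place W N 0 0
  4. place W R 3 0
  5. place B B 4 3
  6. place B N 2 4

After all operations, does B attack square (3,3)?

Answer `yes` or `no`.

Answer: yes

Derivation:
Op 1: place BN@(1,4)
Op 2: place WK@(0,1)
Op 3: place WN@(0,0)
Op 4: place WR@(3,0)
Op 5: place BB@(4,3)
Op 6: place BN@(2,4)
Per-piece attacks for B:
  BN@(1,4): attacks (2,2) (3,3) (0,2)
  BN@(2,4): attacks (3,2) (4,3) (1,2) (0,3)
  BB@(4,3): attacks (3,4) (3,2) (2,1) (1,0)
B attacks (3,3): yes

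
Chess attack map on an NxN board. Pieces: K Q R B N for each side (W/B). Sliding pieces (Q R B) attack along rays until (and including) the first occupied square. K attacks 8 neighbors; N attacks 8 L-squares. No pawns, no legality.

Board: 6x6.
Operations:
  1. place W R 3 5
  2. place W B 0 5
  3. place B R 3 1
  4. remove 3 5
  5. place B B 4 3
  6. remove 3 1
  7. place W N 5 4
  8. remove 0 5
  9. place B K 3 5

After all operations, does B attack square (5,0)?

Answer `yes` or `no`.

Op 1: place WR@(3,5)
Op 2: place WB@(0,5)
Op 3: place BR@(3,1)
Op 4: remove (3,5)
Op 5: place BB@(4,3)
Op 6: remove (3,1)
Op 7: place WN@(5,4)
Op 8: remove (0,5)
Op 9: place BK@(3,5)
Per-piece attacks for B:
  BK@(3,5): attacks (3,4) (4,5) (2,5) (4,4) (2,4)
  BB@(4,3): attacks (5,4) (5,2) (3,4) (2,5) (3,2) (2,1) (1,0) [ray(1,1) blocked at (5,4)]
B attacks (5,0): no

Answer: no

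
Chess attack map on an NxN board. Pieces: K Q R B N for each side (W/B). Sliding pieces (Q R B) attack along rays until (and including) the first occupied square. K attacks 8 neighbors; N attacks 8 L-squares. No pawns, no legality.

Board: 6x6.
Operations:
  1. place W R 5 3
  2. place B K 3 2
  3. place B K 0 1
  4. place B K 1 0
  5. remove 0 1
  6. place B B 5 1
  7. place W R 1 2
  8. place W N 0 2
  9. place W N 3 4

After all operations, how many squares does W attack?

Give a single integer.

Answer: 19

Derivation:
Op 1: place WR@(5,3)
Op 2: place BK@(3,2)
Op 3: place BK@(0,1)
Op 4: place BK@(1,0)
Op 5: remove (0,1)
Op 6: place BB@(5,1)
Op 7: place WR@(1,2)
Op 8: place WN@(0,2)
Op 9: place WN@(3,4)
Per-piece attacks for W:
  WN@(0,2): attacks (1,4) (2,3) (1,0) (2,1)
  WR@(1,2): attacks (1,3) (1,4) (1,5) (1,1) (1,0) (2,2) (3,2) (0,2) [ray(0,-1) blocked at (1,0); ray(1,0) blocked at (3,2); ray(-1,0) blocked at (0,2)]
  WN@(3,4): attacks (5,5) (1,5) (4,2) (5,3) (2,2) (1,3)
  WR@(5,3): attacks (5,4) (5,5) (5,2) (5,1) (4,3) (3,3) (2,3) (1,3) (0,3) [ray(0,-1) blocked at (5,1)]
Union (19 distinct): (0,2) (0,3) (1,0) (1,1) (1,3) (1,4) (1,5) (2,1) (2,2) (2,3) (3,2) (3,3) (4,2) (4,3) (5,1) (5,2) (5,3) (5,4) (5,5)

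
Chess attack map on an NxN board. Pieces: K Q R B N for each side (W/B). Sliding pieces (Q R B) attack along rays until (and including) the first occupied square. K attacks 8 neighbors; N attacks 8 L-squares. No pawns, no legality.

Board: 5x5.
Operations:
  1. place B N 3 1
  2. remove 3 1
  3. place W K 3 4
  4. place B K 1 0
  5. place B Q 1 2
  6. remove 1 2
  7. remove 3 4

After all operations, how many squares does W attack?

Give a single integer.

Answer: 0

Derivation:
Op 1: place BN@(3,1)
Op 2: remove (3,1)
Op 3: place WK@(3,4)
Op 4: place BK@(1,0)
Op 5: place BQ@(1,2)
Op 6: remove (1,2)
Op 7: remove (3,4)
Per-piece attacks for W:
Union (0 distinct): (none)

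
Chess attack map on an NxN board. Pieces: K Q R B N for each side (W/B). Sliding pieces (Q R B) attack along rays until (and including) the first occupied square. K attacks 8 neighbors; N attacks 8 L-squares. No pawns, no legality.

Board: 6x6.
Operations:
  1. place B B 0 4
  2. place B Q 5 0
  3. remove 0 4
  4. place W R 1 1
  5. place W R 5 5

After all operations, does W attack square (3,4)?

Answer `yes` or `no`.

Answer: no

Derivation:
Op 1: place BB@(0,4)
Op 2: place BQ@(5,0)
Op 3: remove (0,4)
Op 4: place WR@(1,1)
Op 5: place WR@(5,5)
Per-piece attacks for W:
  WR@(1,1): attacks (1,2) (1,3) (1,4) (1,5) (1,0) (2,1) (3,1) (4,1) (5,1) (0,1)
  WR@(5,5): attacks (5,4) (5,3) (5,2) (5,1) (5,0) (4,5) (3,5) (2,5) (1,5) (0,5) [ray(0,-1) blocked at (5,0)]
W attacks (3,4): no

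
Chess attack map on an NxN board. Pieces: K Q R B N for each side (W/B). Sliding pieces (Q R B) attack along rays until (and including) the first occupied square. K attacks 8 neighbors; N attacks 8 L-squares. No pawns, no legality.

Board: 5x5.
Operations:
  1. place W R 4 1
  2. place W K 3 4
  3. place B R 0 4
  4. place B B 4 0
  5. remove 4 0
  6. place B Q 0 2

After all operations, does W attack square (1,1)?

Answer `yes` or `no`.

Op 1: place WR@(4,1)
Op 2: place WK@(3,4)
Op 3: place BR@(0,4)
Op 4: place BB@(4,0)
Op 5: remove (4,0)
Op 6: place BQ@(0,2)
Per-piece attacks for W:
  WK@(3,4): attacks (3,3) (4,4) (2,4) (4,3) (2,3)
  WR@(4,1): attacks (4,2) (4,3) (4,4) (4,0) (3,1) (2,1) (1,1) (0,1)
W attacks (1,1): yes

Answer: yes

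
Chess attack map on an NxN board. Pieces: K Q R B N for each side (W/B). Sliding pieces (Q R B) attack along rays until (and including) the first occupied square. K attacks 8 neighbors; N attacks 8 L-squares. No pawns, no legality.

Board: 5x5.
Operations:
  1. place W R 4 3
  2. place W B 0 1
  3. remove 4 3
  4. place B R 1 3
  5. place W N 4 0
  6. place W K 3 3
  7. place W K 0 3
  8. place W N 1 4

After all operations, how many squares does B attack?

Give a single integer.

Answer: 7

Derivation:
Op 1: place WR@(4,3)
Op 2: place WB@(0,1)
Op 3: remove (4,3)
Op 4: place BR@(1,3)
Op 5: place WN@(4,0)
Op 6: place WK@(3,3)
Op 7: place WK@(0,3)
Op 8: place WN@(1,4)
Per-piece attacks for B:
  BR@(1,3): attacks (1,4) (1,2) (1,1) (1,0) (2,3) (3,3) (0,3) [ray(0,1) blocked at (1,4); ray(1,0) blocked at (3,3); ray(-1,0) blocked at (0,3)]
Union (7 distinct): (0,3) (1,0) (1,1) (1,2) (1,4) (2,3) (3,3)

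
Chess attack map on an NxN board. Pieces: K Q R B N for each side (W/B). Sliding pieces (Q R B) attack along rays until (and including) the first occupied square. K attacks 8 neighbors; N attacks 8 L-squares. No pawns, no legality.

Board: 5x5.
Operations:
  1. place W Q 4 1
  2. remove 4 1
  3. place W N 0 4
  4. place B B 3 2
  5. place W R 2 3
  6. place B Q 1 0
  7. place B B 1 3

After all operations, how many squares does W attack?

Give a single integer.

Answer: 9

Derivation:
Op 1: place WQ@(4,1)
Op 2: remove (4,1)
Op 3: place WN@(0,4)
Op 4: place BB@(3,2)
Op 5: place WR@(2,3)
Op 6: place BQ@(1,0)
Op 7: place BB@(1,3)
Per-piece attacks for W:
  WN@(0,4): attacks (1,2) (2,3)
  WR@(2,3): attacks (2,4) (2,2) (2,1) (2,0) (3,3) (4,3) (1,3) [ray(-1,0) blocked at (1,3)]
Union (9 distinct): (1,2) (1,3) (2,0) (2,1) (2,2) (2,3) (2,4) (3,3) (4,3)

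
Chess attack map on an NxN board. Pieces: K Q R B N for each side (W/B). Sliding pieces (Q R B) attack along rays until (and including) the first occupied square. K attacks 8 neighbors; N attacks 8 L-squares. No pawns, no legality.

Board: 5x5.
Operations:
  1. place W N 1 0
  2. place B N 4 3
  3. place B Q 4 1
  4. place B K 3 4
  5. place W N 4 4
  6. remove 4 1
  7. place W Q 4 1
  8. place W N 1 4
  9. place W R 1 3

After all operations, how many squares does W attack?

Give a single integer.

Op 1: place WN@(1,0)
Op 2: place BN@(4,3)
Op 3: place BQ@(4,1)
Op 4: place BK@(3,4)
Op 5: place WN@(4,4)
Op 6: remove (4,1)
Op 7: place WQ@(4,1)
Op 8: place WN@(1,4)
Op 9: place WR@(1,3)
Per-piece attacks for W:
  WN@(1,0): attacks (2,2) (3,1) (0,2)
  WR@(1,3): attacks (1,4) (1,2) (1,1) (1,0) (2,3) (3,3) (4,3) (0,3) [ray(0,1) blocked at (1,4); ray(0,-1) blocked at (1,0); ray(1,0) blocked at (4,3)]
  WN@(1,4): attacks (2,2) (3,3) (0,2)
  WQ@(4,1): attacks (4,2) (4,3) (4,0) (3,1) (2,1) (1,1) (0,1) (3,2) (2,3) (1,4) (3,0) [ray(0,1) blocked at (4,3); ray(-1,1) blocked at (1,4)]
  WN@(4,4): attacks (3,2) (2,3)
Union (17 distinct): (0,1) (0,2) (0,3) (1,0) (1,1) (1,2) (1,4) (2,1) (2,2) (2,3) (3,0) (3,1) (3,2) (3,3) (4,0) (4,2) (4,3)

Answer: 17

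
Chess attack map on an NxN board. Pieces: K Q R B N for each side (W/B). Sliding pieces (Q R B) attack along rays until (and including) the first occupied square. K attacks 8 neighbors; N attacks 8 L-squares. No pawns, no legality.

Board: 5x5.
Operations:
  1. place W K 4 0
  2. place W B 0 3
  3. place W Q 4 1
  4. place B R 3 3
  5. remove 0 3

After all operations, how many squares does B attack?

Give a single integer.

Answer: 8

Derivation:
Op 1: place WK@(4,0)
Op 2: place WB@(0,3)
Op 3: place WQ@(4,1)
Op 4: place BR@(3,3)
Op 5: remove (0,3)
Per-piece attacks for B:
  BR@(3,3): attacks (3,4) (3,2) (3,1) (3,0) (4,3) (2,3) (1,3) (0,3)
Union (8 distinct): (0,3) (1,3) (2,3) (3,0) (3,1) (3,2) (3,4) (4,3)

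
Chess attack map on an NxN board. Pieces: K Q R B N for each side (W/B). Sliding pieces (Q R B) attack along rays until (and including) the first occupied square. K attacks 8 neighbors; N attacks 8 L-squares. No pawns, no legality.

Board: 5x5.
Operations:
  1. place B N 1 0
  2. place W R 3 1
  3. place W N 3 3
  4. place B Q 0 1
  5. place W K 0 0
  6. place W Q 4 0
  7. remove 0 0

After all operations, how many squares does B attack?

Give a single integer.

Answer: 12

Derivation:
Op 1: place BN@(1,0)
Op 2: place WR@(3,1)
Op 3: place WN@(3,3)
Op 4: place BQ@(0,1)
Op 5: place WK@(0,0)
Op 6: place WQ@(4,0)
Op 7: remove (0,0)
Per-piece attacks for B:
  BQ@(0,1): attacks (0,2) (0,3) (0,4) (0,0) (1,1) (2,1) (3,1) (1,2) (2,3) (3,4) (1,0) [ray(1,0) blocked at (3,1); ray(1,-1) blocked at (1,0)]
  BN@(1,0): attacks (2,2) (3,1) (0,2)
Union (12 distinct): (0,0) (0,2) (0,3) (0,4) (1,0) (1,1) (1,2) (2,1) (2,2) (2,3) (3,1) (3,4)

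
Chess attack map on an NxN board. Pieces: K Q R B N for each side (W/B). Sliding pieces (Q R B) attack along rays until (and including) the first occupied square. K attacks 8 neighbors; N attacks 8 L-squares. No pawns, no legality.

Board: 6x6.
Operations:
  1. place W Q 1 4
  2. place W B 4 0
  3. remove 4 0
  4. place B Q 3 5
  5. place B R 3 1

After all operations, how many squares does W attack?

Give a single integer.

Answer: 17

Derivation:
Op 1: place WQ@(1,4)
Op 2: place WB@(4,0)
Op 3: remove (4,0)
Op 4: place BQ@(3,5)
Op 5: place BR@(3,1)
Per-piece attacks for W:
  WQ@(1,4): attacks (1,5) (1,3) (1,2) (1,1) (1,0) (2,4) (3,4) (4,4) (5,4) (0,4) (2,5) (2,3) (3,2) (4,1) (5,0) (0,5) (0,3)
Union (17 distinct): (0,3) (0,4) (0,5) (1,0) (1,1) (1,2) (1,3) (1,5) (2,3) (2,4) (2,5) (3,2) (3,4) (4,1) (4,4) (5,0) (5,4)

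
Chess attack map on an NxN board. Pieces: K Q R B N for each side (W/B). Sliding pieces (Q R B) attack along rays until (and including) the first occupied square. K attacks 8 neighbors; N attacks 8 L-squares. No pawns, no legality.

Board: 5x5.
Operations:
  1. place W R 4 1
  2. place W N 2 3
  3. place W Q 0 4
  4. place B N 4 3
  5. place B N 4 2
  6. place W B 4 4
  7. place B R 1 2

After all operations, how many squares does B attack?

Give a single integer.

Op 1: place WR@(4,1)
Op 2: place WN@(2,3)
Op 3: place WQ@(0,4)
Op 4: place BN@(4,3)
Op 5: place BN@(4,2)
Op 6: place WB@(4,4)
Op 7: place BR@(1,2)
Per-piece attacks for B:
  BR@(1,2): attacks (1,3) (1,4) (1,1) (1,0) (2,2) (3,2) (4,2) (0,2) [ray(1,0) blocked at (4,2)]
  BN@(4,2): attacks (3,4) (2,3) (3,0) (2,1)
  BN@(4,3): attacks (2,4) (3,1) (2,2)
Union (14 distinct): (0,2) (1,0) (1,1) (1,3) (1,4) (2,1) (2,2) (2,3) (2,4) (3,0) (3,1) (3,2) (3,4) (4,2)

Answer: 14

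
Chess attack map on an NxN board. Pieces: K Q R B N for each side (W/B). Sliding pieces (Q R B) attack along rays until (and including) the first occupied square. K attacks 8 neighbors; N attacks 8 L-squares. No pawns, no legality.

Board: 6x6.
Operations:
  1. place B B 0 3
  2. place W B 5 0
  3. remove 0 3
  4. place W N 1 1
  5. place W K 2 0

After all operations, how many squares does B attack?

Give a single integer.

Answer: 0

Derivation:
Op 1: place BB@(0,3)
Op 2: place WB@(5,0)
Op 3: remove (0,3)
Op 4: place WN@(1,1)
Op 5: place WK@(2,0)
Per-piece attacks for B:
Union (0 distinct): (none)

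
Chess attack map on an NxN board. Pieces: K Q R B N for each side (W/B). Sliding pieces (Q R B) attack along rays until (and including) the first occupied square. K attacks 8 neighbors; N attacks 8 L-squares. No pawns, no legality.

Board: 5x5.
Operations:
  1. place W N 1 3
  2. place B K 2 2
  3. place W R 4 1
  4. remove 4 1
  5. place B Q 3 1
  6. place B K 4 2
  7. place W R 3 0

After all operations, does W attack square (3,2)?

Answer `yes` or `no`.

Answer: yes

Derivation:
Op 1: place WN@(1,3)
Op 2: place BK@(2,2)
Op 3: place WR@(4,1)
Op 4: remove (4,1)
Op 5: place BQ@(3,1)
Op 6: place BK@(4,2)
Op 7: place WR@(3,0)
Per-piece attacks for W:
  WN@(1,3): attacks (3,4) (2,1) (3,2) (0,1)
  WR@(3,0): attacks (3,1) (4,0) (2,0) (1,0) (0,0) [ray(0,1) blocked at (3,1)]
W attacks (3,2): yes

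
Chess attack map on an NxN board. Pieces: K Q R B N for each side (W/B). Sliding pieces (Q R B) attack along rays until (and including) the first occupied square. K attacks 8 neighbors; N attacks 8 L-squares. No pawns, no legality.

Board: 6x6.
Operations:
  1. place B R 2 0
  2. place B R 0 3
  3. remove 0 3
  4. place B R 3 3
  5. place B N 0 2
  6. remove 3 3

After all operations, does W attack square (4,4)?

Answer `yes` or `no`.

Answer: no

Derivation:
Op 1: place BR@(2,0)
Op 2: place BR@(0,3)
Op 3: remove (0,3)
Op 4: place BR@(3,3)
Op 5: place BN@(0,2)
Op 6: remove (3,3)
Per-piece attacks for W:
W attacks (4,4): no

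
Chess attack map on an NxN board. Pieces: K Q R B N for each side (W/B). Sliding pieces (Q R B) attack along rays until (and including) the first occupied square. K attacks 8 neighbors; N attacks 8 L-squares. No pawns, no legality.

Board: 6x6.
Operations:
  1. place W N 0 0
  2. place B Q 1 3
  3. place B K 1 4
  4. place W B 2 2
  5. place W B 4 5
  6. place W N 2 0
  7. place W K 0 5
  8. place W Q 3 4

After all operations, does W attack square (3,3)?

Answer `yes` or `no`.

Op 1: place WN@(0,0)
Op 2: place BQ@(1,3)
Op 3: place BK@(1,4)
Op 4: place WB@(2,2)
Op 5: place WB@(4,5)
Op 6: place WN@(2,0)
Op 7: place WK@(0,5)
Op 8: place WQ@(3,4)
Per-piece attacks for W:
  WN@(0,0): attacks (1,2) (2,1)
  WK@(0,5): attacks (0,4) (1,5) (1,4)
  WN@(2,0): attacks (3,2) (4,1) (1,2) (0,1)
  WB@(2,2): attacks (3,3) (4,4) (5,5) (3,1) (4,0) (1,3) (1,1) (0,0) [ray(-1,1) blocked at (1,3); ray(-1,-1) blocked at (0,0)]
  WQ@(3,4): attacks (3,5) (3,3) (3,2) (3,1) (3,0) (4,4) (5,4) (2,4) (1,4) (4,5) (4,3) (5,2) (2,5) (2,3) (1,2) (0,1) [ray(-1,0) blocked at (1,4); ray(1,1) blocked at (4,5)]
  WB@(4,5): attacks (5,4) (3,4) [ray(-1,-1) blocked at (3,4)]
W attacks (3,3): yes

Answer: yes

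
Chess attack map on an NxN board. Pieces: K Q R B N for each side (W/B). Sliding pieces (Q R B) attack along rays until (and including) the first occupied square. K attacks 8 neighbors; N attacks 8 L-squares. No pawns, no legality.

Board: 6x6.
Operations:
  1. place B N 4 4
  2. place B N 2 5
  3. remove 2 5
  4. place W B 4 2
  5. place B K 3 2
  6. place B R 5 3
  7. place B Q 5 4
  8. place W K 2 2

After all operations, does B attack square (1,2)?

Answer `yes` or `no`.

Op 1: place BN@(4,4)
Op 2: place BN@(2,5)
Op 3: remove (2,5)
Op 4: place WB@(4,2)
Op 5: place BK@(3,2)
Op 6: place BR@(5,3)
Op 7: place BQ@(5,4)
Op 8: place WK@(2,2)
Per-piece attacks for B:
  BK@(3,2): attacks (3,3) (3,1) (4,2) (2,2) (4,3) (4,1) (2,3) (2,1)
  BN@(4,4): attacks (2,5) (5,2) (3,2) (2,3)
  BR@(5,3): attacks (5,4) (5,2) (5,1) (5,0) (4,3) (3,3) (2,3) (1,3) (0,3) [ray(0,1) blocked at (5,4)]
  BQ@(5,4): attacks (5,5) (5,3) (4,4) (4,5) (4,3) (3,2) [ray(0,-1) blocked at (5,3); ray(-1,0) blocked at (4,4); ray(-1,-1) blocked at (3,2)]
B attacks (1,2): no

Answer: no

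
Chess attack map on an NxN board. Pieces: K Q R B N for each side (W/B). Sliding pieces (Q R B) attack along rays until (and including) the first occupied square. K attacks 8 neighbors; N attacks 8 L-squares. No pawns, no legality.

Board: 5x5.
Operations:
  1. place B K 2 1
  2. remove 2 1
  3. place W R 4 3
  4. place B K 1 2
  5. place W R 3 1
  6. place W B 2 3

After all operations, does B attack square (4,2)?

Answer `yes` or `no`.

Answer: no

Derivation:
Op 1: place BK@(2,1)
Op 2: remove (2,1)
Op 3: place WR@(4,3)
Op 4: place BK@(1,2)
Op 5: place WR@(3,1)
Op 6: place WB@(2,3)
Per-piece attacks for B:
  BK@(1,2): attacks (1,3) (1,1) (2,2) (0,2) (2,3) (2,1) (0,3) (0,1)
B attacks (4,2): no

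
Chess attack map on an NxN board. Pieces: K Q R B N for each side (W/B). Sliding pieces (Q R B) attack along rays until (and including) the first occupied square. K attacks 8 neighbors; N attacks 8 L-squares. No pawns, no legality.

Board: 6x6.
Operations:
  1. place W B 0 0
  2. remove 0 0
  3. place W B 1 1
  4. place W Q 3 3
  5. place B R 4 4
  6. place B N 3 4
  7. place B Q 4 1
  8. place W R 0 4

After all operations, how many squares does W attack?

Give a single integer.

Op 1: place WB@(0,0)
Op 2: remove (0,0)
Op 3: place WB@(1,1)
Op 4: place WQ@(3,3)
Op 5: place BR@(4,4)
Op 6: place BN@(3,4)
Op 7: place BQ@(4,1)
Op 8: place WR@(0,4)
Per-piece attacks for W:
  WR@(0,4): attacks (0,5) (0,3) (0,2) (0,1) (0,0) (1,4) (2,4) (3,4) [ray(1,0) blocked at (3,4)]
  WB@(1,1): attacks (2,2) (3,3) (2,0) (0,2) (0,0) [ray(1,1) blocked at (3,3)]
  WQ@(3,3): attacks (3,4) (3,2) (3,1) (3,0) (4,3) (5,3) (2,3) (1,3) (0,3) (4,4) (4,2) (5,1) (2,4) (1,5) (2,2) (1,1) [ray(0,1) blocked at (3,4); ray(1,1) blocked at (4,4); ray(-1,-1) blocked at (1,1)]
Union (23 distinct): (0,0) (0,1) (0,2) (0,3) (0,5) (1,1) (1,3) (1,4) (1,5) (2,0) (2,2) (2,3) (2,4) (3,0) (3,1) (3,2) (3,3) (3,4) (4,2) (4,3) (4,4) (5,1) (5,3)

Answer: 23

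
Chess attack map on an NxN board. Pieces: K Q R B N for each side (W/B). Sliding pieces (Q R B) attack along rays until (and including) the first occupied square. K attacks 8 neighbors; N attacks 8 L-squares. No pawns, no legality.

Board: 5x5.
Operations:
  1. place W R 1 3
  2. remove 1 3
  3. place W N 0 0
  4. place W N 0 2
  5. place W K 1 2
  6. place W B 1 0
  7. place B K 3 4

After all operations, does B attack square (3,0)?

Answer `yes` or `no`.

Op 1: place WR@(1,3)
Op 2: remove (1,3)
Op 3: place WN@(0,0)
Op 4: place WN@(0,2)
Op 5: place WK@(1,2)
Op 6: place WB@(1,0)
Op 7: place BK@(3,4)
Per-piece attacks for B:
  BK@(3,4): attacks (3,3) (4,4) (2,4) (4,3) (2,3)
B attacks (3,0): no

Answer: no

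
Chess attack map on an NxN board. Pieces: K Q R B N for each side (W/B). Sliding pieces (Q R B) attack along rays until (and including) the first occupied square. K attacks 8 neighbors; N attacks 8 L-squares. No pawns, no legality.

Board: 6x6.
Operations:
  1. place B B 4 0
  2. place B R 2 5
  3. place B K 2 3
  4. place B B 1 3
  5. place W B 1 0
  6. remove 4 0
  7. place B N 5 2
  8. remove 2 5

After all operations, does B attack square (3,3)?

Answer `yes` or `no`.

Answer: yes

Derivation:
Op 1: place BB@(4,0)
Op 2: place BR@(2,5)
Op 3: place BK@(2,3)
Op 4: place BB@(1,3)
Op 5: place WB@(1,0)
Op 6: remove (4,0)
Op 7: place BN@(5,2)
Op 8: remove (2,5)
Per-piece attacks for B:
  BB@(1,3): attacks (2,4) (3,5) (2,2) (3,1) (4,0) (0,4) (0,2)
  BK@(2,3): attacks (2,4) (2,2) (3,3) (1,3) (3,4) (3,2) (1,4) (1,2)
  BN@(5,2): attacks (4,4) (3,3) (4,0) (3,1)
B attacks (3,3): yes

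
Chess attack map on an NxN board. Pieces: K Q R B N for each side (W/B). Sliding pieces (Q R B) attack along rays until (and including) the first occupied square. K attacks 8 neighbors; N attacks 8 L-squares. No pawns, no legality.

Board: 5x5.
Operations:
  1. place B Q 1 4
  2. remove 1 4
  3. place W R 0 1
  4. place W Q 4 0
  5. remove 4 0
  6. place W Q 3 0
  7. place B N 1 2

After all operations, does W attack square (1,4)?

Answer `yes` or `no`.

Answer: no

Derivation:
Op 1: place BQ@(1,4)
Op 2: remove (1,4)
Op 3: place WR@(0,1)
Op 4: place WQ@(4,0)
Op 5: remove (4,0)
Op 6: place WQ@(3,0)
Op 7: place BN@(1,2)
Per-piece attacks for W:
  WR@(0,1): attacks (0,2) (0,3) (0,4) (0,0) (1,1) (2,1) (3,1) (4,1)
  WQ@(3,0): attacks (3,1) (3,2) (3,3) (3,4) (4,0) (2,0) (1,0) (0,0) (4,1) (2,1) (1,2) [ray(-1,1) blocked at (1,2)]
W attacks (1,4): no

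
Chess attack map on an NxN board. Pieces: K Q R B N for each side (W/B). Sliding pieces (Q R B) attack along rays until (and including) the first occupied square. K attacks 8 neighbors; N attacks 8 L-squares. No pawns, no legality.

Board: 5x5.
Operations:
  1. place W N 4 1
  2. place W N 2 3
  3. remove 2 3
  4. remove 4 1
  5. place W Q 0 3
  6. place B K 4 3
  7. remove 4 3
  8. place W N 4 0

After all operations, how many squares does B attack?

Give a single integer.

Answer: 0

Derivation:
Op 1: place WN@(4,1)
Op 2: place WN@(2,3)
Op 3: remove (2,3)
Op 4: remove (4,1)
Op 5: place WQ@(0,3)
Op 6: place BK@(4,3)
Op 7: remove (4,3)
Op 8: place WN@(4,0)
Per-piece attacks for B:
Union (0 distinct): (none)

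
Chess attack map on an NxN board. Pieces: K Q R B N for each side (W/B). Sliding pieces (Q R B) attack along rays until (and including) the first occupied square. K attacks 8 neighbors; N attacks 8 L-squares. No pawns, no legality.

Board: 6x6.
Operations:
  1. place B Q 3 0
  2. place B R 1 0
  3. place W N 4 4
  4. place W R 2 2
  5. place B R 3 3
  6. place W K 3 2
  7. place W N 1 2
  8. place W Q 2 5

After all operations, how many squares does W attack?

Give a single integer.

Answer: 24

Derivation:
Op 1: place BQ@(3,0)
Op 2: place BR@(1,0)
Op 3: place WN@(4,4)
Op 4: place WR@(2,2)
Op 5: place BR@(3,3)
Op 6: place WK@(3,2)
Op 7: place WN@(1,2)
Op 8: place WQ@(2,5)
Per-piece attacks for W:
  WN@(1,2): attacks (2,4) (3,3) (0,4) (2,0) (3,1) (0,0)
  WR@(2,2): attacks (2,3) (2,4) (2,5) (2,1) (2,0) (3,2) (1,2) [ray(0,1) blocked at (2,5); ray(1,0) blocked at (3,2); ray(-1,0) blocked at (1,2)]
  WQ@(2,5): attacks (2,4) (2,3) (2,2) (3,5) (4,5) (5,5) (1,5) (0,5) (3,4) (4,3) (5,2) (1,4) (0,3) [ray(0,-1) blocked at (2,2)]
  WK@(3,2): attacks (3,3) (3,1) (4,2) (2,2) (4,3) (4,1) (2,3) (2,1)
  WN@(4,4): attacks (2,5) (5,2) (3,2) (2,3)
Union (24 distinct): (0,0) (0,3) (0,4) (0,5) (1,2) (1,4) (1,5) (2,0) (2,1) (2,2) (2,3) (2,4) (2,5) (3,1) (3,2) (3,3) (3,4) (3,5) (4,1) (4,2) (4,3) (4,5) (5,2) (5,5)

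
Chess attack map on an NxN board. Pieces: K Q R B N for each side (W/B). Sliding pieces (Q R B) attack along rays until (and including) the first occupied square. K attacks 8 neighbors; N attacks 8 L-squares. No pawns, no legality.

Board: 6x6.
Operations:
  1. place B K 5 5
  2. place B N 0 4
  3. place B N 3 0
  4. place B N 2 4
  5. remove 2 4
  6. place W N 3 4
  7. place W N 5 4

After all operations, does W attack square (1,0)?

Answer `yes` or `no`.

Answer: no

Derivation:
Op 1: place BK@(5,5)
Op 2: place BN@(0,4)
Op 3: place BN@(3,0)
Op 4: place BN@(2,4)
Op 5: remove (2,4)
Op 6: place WN@(3,4)
Op 7: place WN@(5,4)
Per-piece attacks for W:
  WN@(3,4): attacks (5,5) (1,5) (4,2) (5,3) (2,2) (1,3)
  WN@(5,4): attacks (3,5) (4,2) (3,3)
W attacks (1,0): no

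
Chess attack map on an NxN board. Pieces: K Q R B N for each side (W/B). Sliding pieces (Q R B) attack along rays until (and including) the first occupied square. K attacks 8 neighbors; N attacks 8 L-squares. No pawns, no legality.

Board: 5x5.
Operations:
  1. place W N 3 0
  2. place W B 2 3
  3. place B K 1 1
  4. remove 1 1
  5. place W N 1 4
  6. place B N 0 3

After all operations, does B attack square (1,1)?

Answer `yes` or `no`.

Answer: yes

Derivation:
Op 1: place WN@(3,0)
Op 2: place WB@(2,3)
Op 3: place BK@(1,1)
Op 4: remove (1,1)
Op 5: place WN@(1,4)
Op 6: place BN@(0,3)
Per-piece attacks for B:
  BN@(0,3): attacks (2,4) (1,1) (2,2)
B attacks (1,1): yes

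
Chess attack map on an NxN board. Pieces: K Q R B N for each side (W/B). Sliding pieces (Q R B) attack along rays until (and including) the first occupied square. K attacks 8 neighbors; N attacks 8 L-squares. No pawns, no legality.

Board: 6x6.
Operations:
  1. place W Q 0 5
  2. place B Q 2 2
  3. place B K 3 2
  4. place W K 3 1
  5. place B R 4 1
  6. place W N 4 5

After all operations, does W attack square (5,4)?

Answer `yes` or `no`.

Answer: no

Derivation:
Op 1: place WQ@(0,5)
Op 2: place BQ@(2,2)
Op 3: place BK@(3,2)
Op 4: place WK@(3,1)
Op 5: place BR@(4,1)
Op 6: place WN@(4,5)
Per-piece attacks for W:
  WQ@(0,5): attacks (0,4) (0,3) (0,2) (0,1) (0,0) (1,5) (2,5) (3,5) (4,5) (1,4) (2,3) (3,2) [ray(1,0) blocked at (4,5); ray(1,-1) blocked at (3,2)]
  WK@(3,1): attacks (3,2) (3,0) (4,1) (2,1) (4,2) (4,0) (2,2) (2,0)
  WN@(4,5): attacks (5,3) (3,3) (2,4)
W attacks (5,4): no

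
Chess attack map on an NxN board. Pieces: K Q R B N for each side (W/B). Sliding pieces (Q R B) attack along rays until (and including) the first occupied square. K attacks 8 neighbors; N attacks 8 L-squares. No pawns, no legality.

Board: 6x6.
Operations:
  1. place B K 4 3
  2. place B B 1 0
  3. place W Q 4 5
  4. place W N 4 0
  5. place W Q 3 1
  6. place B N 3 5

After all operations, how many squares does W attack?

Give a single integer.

Answer: 24

Derivation:
Op 1: place BK@(4,3)
Op 2: place BB@(1,0)
Op 3: place WQ@(4,5)
Op 4: place WN@(4,0)
Op 5: place WQ@(3,1)
Op 6: place BN@(3,5)
Per-piece attacks for W:
  WQ@(3,1): attacks (3,2) (3,3) (3,4) (3,5) (3,0) (4,1) (5,1) (2,1) (1,1) (0,1) (4,2) (5,3) (4,0) (2,2) (1,3) (0,4) (2,0) [ray(0,1) blocked at (3,5); ray(1,-1) blocked at (4,0)]
  WN@(4,0): attacks (5,2) (3,2) (2,1)
  WQ@(4,5): attacks (4,4) (4,3) (5,5) (3,5) (5,4) (3,4) (2,3) (1,2) (0,1) [ray(0,-1) blocked at (4,3); ray(-1,0) blocked at (3,5)]
Union (24 distinct): (0,1) (0,4) (1,1) (1,2) (1,3) (2,0) (2,1) (2,2) (2,3) (3,0) (3,2) (3,3) (3,4) (3,5) (4,0) (4,1) (4,2) (4,3) (4,4) (5,1) (5,2) (5,3) (5,4) (5,5)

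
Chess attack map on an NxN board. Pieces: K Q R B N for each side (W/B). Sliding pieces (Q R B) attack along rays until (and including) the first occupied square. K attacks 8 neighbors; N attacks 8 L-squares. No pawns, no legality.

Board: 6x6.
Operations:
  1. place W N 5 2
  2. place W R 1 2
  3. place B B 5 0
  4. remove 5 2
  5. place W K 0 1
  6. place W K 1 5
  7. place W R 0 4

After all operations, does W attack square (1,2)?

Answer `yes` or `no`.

Op 1: place WN@(5,2)
Op 2: place WR@(1,2)
Op 3: place BB@(5,0)
Op 4: remove (5,2)
Op 5: place WK@(0,1)
Op 6: place WK@(1,5)
Op 7: place WR@(0,4)
Per-piece attacks for W:
  WK@(0,1): attacks (0,2) (0,0) (1,1) (1,2) (1,0)
  WR@(0,4): attacks (0,5) (0,3) (0,2) (0,1) (1,4) (2,4) (3,4) (4,4) (5,4) [ray(0,-1) blocked at (0,1)]
  WR@(1,2): attacks (1,3) (1,4) (1,5) (1,1) (1,0) (2,2) (3,2) (4,2) (5,2) (0,2) [ray(0,1) blocked at (1,5)]
  WK@(1,5): attacks (1,4) (2,5) (0,5) (2,4) (0,4)
W attacks (1,2): yes

Answer: yes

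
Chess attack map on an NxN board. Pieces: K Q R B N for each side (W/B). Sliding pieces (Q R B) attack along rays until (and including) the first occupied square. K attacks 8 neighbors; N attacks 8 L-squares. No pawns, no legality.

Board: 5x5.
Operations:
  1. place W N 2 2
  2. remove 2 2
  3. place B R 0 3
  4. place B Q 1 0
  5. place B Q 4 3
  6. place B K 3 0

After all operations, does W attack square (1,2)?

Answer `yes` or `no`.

Answer: no

Derivation:
Op 1: place WN@(2,2)
Op 2: remove (2,2)
Op 3: place BR@(0,3)
Op 4: place BQ@(1,0)
Op 5: place BQ@(4,3)
Op 6: place BK@(3,0)
Per-piece attacks for W:
W attacks (1,2): no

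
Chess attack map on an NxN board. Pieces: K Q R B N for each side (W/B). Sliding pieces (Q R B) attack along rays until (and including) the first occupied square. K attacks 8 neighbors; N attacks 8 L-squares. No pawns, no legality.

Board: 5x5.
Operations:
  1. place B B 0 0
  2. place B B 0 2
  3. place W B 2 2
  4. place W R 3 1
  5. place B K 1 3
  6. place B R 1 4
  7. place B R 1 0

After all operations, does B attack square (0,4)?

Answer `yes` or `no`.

Op 1: place BB@(0,0)
Op 2: place BB@(0,2)
Op 3: place WB@(2,2)
Op 4: place WR@(3,1)
Op 5: place BK@(1,3)
Op 6: place BR@(1,4)
Op 7: place BR@(1,0)
Per-piece attacks for B:
  BB@(0,0): attacks (1,1) (2,2) [ray(1,1) blocked at (2,2)]
  BB@(0,2): attacks (1,3) (1,1) (2,0) [ray(1,1) blocked at (1,3)]
  BR@(1,0): attacks (1,1) (1,2) (1,3) (2,0) (3,0) (4,0) (0,0) [ray(0,1) blocked at (1,3); ray(-1,0) blocked at (0,0)]
  BK@(1,3): attacks (1,4) (1,2) (2,3) (0,3) (2,4) (2,2) (0,4) (0,2)
  BR@(1,4): attacks (1,3) (2,4) (3,4) (4,4) (0,4) [ray(0,-1) blocked at (1,3)]
B attacks (0,4): yes

Answer: yes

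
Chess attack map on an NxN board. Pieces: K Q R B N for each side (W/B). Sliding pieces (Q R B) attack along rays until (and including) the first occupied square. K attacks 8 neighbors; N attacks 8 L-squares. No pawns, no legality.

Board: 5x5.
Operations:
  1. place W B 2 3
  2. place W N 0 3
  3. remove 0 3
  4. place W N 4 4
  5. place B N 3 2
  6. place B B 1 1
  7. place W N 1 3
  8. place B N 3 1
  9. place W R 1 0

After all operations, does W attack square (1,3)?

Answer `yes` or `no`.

Op 1: place WB@(2,3)
Op 2: place WN@(0,3)
Op 3: remove (0,3)
Op 4: place WN@(4,4)
Op 5: place BN@(3,2)
Op 6: place BB@(1,1)
Op 7: place WN@(1,3)
Op 8: place BN@(3,1)
Op 9: place WR@(1,0)
Per-piece attacks for W:
  WR@(1,0): attacks (1,1) (2,0) (3,0) (4,0) (0,0) [ray(0,1) blocked at (1,1)]
  WN@(1,3): attacks (3,4) (2,1) (3,2) (0,1)
  WB@(2,3): attacks (3,4) (3,2) (1,4) (1,2) (0,1) [ray(1,-1) blocked at (3,2)]
  WN@(4,4): attacks (3,2) (2,3)
W attacks (1,3): no

Answer: no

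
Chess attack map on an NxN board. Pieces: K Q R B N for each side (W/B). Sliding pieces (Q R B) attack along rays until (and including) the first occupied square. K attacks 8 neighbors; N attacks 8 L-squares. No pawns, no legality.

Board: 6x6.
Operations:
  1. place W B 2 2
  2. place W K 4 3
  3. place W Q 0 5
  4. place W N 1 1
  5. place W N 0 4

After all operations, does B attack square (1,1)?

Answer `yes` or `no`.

Op 1: place WB@(2,2)
Op 2: place WK@(4,3)
Op 3: place WQ@(0,5)
Op 4: place WN@(1,1)
Op 5: place WN@(0,4)
Per-piece attacks for B:
B attacks (1,1): no

Answer: no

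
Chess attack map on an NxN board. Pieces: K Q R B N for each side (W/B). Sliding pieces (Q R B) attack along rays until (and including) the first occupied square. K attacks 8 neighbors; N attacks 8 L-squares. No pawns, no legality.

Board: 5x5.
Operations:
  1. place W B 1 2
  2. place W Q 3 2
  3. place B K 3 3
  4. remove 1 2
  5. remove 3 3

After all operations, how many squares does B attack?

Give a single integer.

Op 1: place WB@(1,2)
Op 2: place WQ@(3,2)
Op 3: place BK@(3,3)
Op 4: remove (1,2)
Op 5: remove (3,3)
Per-piece attacks for B:
Union (0 distinct): (none)

Answer: 0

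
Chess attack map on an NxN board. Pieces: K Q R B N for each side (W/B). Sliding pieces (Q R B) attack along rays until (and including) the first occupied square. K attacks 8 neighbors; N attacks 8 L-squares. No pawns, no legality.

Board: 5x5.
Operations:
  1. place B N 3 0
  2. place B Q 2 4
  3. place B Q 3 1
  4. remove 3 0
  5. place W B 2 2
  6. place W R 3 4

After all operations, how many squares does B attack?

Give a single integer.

Answer: 17

Derivation:
Op 1: place BN@(3,0)
Op 2: place BQ@(2,4)
Op 3: place BQ@(3,1)
Op 4: remove (3,0)
Op 5: place WB@(2,2)
Op 6: place WR@(3,4)
Per-piece attacks for B:
  BQ@(2,4): attacks (2,3) (2,2) (3,4) (1,4) (0,4) (3,3) (4,2) (1,3) (0,2) [ray(0,-1) blocked at (2,2); ray(1,0) blocked at (3,4)]
  BQ@(3,1): attacks (3,2) (3,3) (3,4) (3,0) (4,1) (2,1) (1,1) (0,1) (4,2) (4,0) (2,2) (2,0) [ray(0,1) blocked at (3,4); ray(-1,1) blocked at (2,2)]
Union (17 distinct): (0,1) (0,2) (0,4) (1,1) (1,3) (1,4) (2,0) (2,1) (2,2) (2,3) (3,0) (3,2) (3,3) (3,4) (4,0) (4,1) (4,2)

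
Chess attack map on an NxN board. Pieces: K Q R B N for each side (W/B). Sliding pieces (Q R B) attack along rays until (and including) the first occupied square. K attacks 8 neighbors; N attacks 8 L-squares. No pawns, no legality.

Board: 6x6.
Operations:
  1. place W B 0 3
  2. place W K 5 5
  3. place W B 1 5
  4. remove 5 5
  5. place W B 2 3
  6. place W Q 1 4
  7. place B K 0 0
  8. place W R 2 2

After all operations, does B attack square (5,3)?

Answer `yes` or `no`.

Answer: no

Derivation:
Op 1: place WB@(0,3)
Op 2: place WK@(5,5)
Op 3: place WB@(1,5)
Op 4: remove (5,5)
Op 5: place WB@(2,3)
Op 6: place WQ@(1,4)
Op 7: place BK@(0,0)
Op 8: place WR@(2,2)
Per-piece attacks for B:
  BK@(0,0): attacks (0,1) (1,0) (1,1)
B attacks (5,3): no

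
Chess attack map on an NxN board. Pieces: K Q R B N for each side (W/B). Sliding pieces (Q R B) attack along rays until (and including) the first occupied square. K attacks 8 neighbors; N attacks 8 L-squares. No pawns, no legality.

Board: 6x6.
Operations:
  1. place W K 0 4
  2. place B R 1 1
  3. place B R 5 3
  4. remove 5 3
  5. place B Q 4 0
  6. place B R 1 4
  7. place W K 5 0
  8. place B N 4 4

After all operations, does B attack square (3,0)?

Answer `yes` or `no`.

Op 1: place WK@(0,4)
Op 2: place BR@(1,1)
Op 3: place BR@(5,3)
Op 4: remove (5,3)
Op 5: place BQ@(4,0)
Op 6: place BR@(1,4)
Op 7: place WK@(5,0)
Op 8: place BN@(4,4)
Per-piece attacks for B:
  BR@(1,1): attacks (1,2) (1,3) (1,4) (1,0) (2,1) (3,1) (4,1) (5,1) (0,1) [ray(0,1) blocked at (1,4)]
  BR@(1,4): attacks (1,5) (1,3) (1,2) (1,1) (2,4) (3,4) (4,4) (0,4) [ray(0,-1) blocked at (1,1); ray(1,0) blocked at (4,4); ray(-1,0) blocked at (0,4)]
  BQ@(4,0): attacks (4,1) (4,2) (4,3) (4,4) (5,0) (3,0) (2,0) (1,0) (0,0) (5,1) (3,1) (2,2) (1,3) (0,4) [ray(0,1) blocked at (4,4); ray(1,0) blocked at (5,0); ray(-1,1) blocked at (0,4)]
  BN@(4,4): attacks (2,5) (5,2) (3,2) (2,3)
B attacks (3,0): yes

Answer: yes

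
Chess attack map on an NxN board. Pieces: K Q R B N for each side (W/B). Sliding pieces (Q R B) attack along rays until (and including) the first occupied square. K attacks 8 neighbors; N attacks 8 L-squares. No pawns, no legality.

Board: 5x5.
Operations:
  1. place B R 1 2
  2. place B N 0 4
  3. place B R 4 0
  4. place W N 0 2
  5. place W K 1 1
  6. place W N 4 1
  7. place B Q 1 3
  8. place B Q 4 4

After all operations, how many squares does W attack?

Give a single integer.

Op 1: place BR@(1,2)
Op 2: place BN@(0,4)
Op 3: place BR@(4,0)
Op 4: place WN@(0,2)
Op 5: place WK@(1,1)
Op 6: place WN@(4,1)
Op 7: place BQ@(1,3)
Op 8: place BQ@(4,4)
Per-piece attacks for W:
  WN@(0,2): attacks (1,4) (2,3) (1,0) (2,1)
  WK@(1,1): attacks (1,2) (1,0) (2,1) (0,1) (2,2) (2,0) (0,2) (0,0)
  WN@(4,1): attacks (3,3) (2,2) (2,0)
Union (11 distinct): (0,0) (0,1) (0,2) (1,0) (1,2) (1,4) (2,0) (2,1) (2,2) (2,3) (3,3)

Answer: 11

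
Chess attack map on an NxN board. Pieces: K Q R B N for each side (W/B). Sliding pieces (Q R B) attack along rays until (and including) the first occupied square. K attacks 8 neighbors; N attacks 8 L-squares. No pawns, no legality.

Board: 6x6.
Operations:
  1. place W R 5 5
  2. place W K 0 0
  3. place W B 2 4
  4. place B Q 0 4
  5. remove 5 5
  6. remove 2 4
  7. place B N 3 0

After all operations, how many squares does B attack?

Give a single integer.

Op 1: place WR@(5,5)
Op 2: place WK@(0,0)
Op 3: place WB@(2,4)
Op 4: place BQ@(0,4)
Op 5: remove (5,5)
Op 6: remove (2,4)
Op 7: place BN@(3,0)
Per-piece attacks for B:
  BQ@(0,4): attacks (0,5) (0,3) (0,2) (0,1) (0,0) (1,4) (2,4) (3,4) (4,4) (5,4) (1,5) (1,3) (2,2) (3,1) (4,0) [ray(0,-1) blocked at (0,0)]
  BN@(3,0): attacks (4,2) (5,1) (2,2) (1,1)
Union (18 distinct): (0,0) (0,1) (0,2) (0,3) (0,5) (1,1) (1,3) (1,4) (1,5) (2,2) (2,4) (3,1) (3,4) (4,0) (4,2) (4,4) (5,1) (5,4)

Answer: 18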